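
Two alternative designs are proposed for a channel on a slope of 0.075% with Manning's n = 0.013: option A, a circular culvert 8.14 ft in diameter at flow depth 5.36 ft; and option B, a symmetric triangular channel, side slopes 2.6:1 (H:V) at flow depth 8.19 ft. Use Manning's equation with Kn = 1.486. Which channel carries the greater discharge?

channel B

Channel A: For a circular section of diameter D = 8.14 ft at depth y = 5.36 ft, the central angle is θ = 2 arccos(1 − 2y/D) = 3.787 rad. Then A = (D²/8)(θ − sin θ) = 36.34 ft² and P = Dθ/2 = 15.41 ft. Hydraulic radius R = A/P = 36.34/15.41 = 2.358 ft. Q_A = (1.486/0.013)·36.34·2.358^(2/3)·√0.00075 = 201.6 ft³/s.
Channel B: For a triangular section with side slope z = 2.6: A = zy² = 2.6×8.19² = 174.4 ft²; P = 2y√(1+z²) = 2×8.19×2.786 = 45.63 ft. Hydraulic radius R = A/P = 174.4/45.63 = 3.822 ft. Q_B = (1.486/0.013)·174.4·3.822^(2/3)·√0.00075 = 1335 ft³/s.
Q_A = 201.6 ft³/s vs Q_B = 1335 ft³/s, so channel B carries more.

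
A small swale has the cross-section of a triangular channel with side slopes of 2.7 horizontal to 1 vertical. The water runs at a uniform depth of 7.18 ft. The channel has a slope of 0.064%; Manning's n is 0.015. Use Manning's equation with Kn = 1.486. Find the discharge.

Q = 784 ft³/s

For a triangular section with side slope z = 2.7: A = zy² = 2.7×7.18² = 139.2 ft²; P = 2y√(1+z²) = 2×7.18×2.879 = 41.35 ft.
Hydraulic radius R = A/P = 139.2/41.35 = 3.367 ft.
Manning's equation: Q = (1.486/n) A R^(2/3) S^(1/2) = (1.486/0.015) × 139.2 × 3.367^(2/3) × 0.00064^(1/2) = 784 ft³/s.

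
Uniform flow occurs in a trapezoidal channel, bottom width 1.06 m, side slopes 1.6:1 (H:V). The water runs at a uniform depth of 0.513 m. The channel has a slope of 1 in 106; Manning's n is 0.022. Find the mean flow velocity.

With bottom width b = 1.06 m and side slope z = 1.6: A = (b + zy)y = (1.06 + 1.6×0.513)×0.513 = 0.9649 m²; P = b + 2y√(1+z²) = 1.06 + 2×0.513×1.887 = 2.996 m.
Hydraulic radius R = A/P = 0.9649/2.996 = 0.3221 m.
From Manning's equation, V = (1/n) R^(2/3) S^(1/2) = (1/0.022) × 0.3221^(2/3) × 0.009434^(1/2) = 2.07 m/s.

V = 2.07 m/s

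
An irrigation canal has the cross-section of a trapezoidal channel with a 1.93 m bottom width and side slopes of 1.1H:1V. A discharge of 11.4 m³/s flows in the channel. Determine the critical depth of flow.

y_c = 1.21 m

At critical depth, Q² T / (g A³) = 1, i.e. A³/T = Q²/g = 11.4²/9.81 = 13.25.
At y = 0.974 m: A³/T = 6.134 — short.
At y = 1.4 m: A³/T = 22.88 — over.
At y = 1.21 m: A³/T = 13.38 — matches.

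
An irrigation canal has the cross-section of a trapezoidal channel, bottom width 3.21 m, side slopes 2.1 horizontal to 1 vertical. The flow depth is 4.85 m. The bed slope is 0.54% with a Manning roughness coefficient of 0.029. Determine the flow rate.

Q = 305 m³/s

With bottom width b = 3.21 m and side slope z = 2.1: A = (b + zy)y = (3.21 + 2.1×4.85)×4.85 = 64.97 m²; P = b + 2y√(1+z²) = 3.21 + 2×4.85×2.326 = 25.77 m.
Hydraulic radius R = A/P = 64.97/25.77 = 2.521 m.
Manning's equation: Q = (1/n) A R^(2/3) S^(1/2) = (1/0.029) × 64.97 × 2.521^(2/3) × 0.0054^(1/2) = 305 m³/s.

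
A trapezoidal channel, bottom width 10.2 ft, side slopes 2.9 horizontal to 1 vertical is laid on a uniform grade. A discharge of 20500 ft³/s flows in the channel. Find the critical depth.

y_c = 18.2 ft

At critical depth, Q² T / (g A³) = 1, i.e. A³/T = Q²/g = 20500²/32.2 = 13050000.
Try y = 21.5 ft: A³/T = 28130000 — too large.
Try y = 18.2 ft: A³/T = 13010000 — close enough.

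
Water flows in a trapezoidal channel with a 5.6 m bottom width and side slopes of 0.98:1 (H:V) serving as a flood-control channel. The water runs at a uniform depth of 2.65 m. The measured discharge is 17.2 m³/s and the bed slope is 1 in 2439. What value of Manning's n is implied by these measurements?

With bottom width b = 5.6 m and side slope z = 0.98: A = (b + zy)y = (5.6 + 0.98×2.65)×2.65 = 21.72 m²; P = b + 2y√(1+z²) = 5.6 + 2×2.65×1.4 = 13.02 m.
Hydraulic radius R = A/P = 21.72/13.02 = 1.668 m.
Rearranging Manning's equation: n = (1/Q) A R^(2/3) S^(1/2) = (1/17.2) × 21.72 × 1.668^(2/3) × √0.00041 = 0.036.

n = 0.036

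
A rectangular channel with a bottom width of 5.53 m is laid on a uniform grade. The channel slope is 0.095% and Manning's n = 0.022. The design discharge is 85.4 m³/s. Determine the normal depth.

Manning's equation rearranged: A R^(2/3) = nQ / (1·√S) = 0.022 × 85.4 / (√0.00095) = 60.96.
Trying y = 8.55 m: A R^(2/3) = 77.27 — too large.
Trying y = 6.99 m: A R^(2/3) = 60.98 — matches.

y_n = 6.99 m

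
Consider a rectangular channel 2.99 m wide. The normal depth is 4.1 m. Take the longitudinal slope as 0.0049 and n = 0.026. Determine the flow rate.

Q = 35.1 m³/s

Flow area A = b·y = 2.99 × 4.1 = 12.26 m². Wetted perimeter P = b + 2y = 2.99 + 2×4.1 = 11.19 m.
Hydraulic radius R = A/P = 12.26/11.19 = 1.096 m.
Manning's equation: Q = (1/n) A R^(2/3) S^(1/2) = (1/0.026) × 12.26 × 1.096^(2/3) × 0.0049^(1/2) = 35.1 m³/s.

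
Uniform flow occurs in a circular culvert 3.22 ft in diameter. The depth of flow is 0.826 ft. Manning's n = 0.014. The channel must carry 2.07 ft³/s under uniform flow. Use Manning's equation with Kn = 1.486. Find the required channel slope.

For a circular section of diameter D = 3.22 ft at depth y = 0.826 ft, the central angle is θ = 2 arccos(1 − 2y/D) = 2.124 rad. Then A = (D²/8)(θ − sin θ) = 1.651 ft² and P = Dθ/2 = 3.42 ft.
Hydraulic radius R = A/P = 1.651/3.42 = 0.4827 ft.
From Manning's equation, S = [nQ / (1.486 A R^(2/3))]² = [0.014 × 2.07 / (1.486 × 1.651 × 0.4827^(2/3))]² = 0.000369.

S = 0.000369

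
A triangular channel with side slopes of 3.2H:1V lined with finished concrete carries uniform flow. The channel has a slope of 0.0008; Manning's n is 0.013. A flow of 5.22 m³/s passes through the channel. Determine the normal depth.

y_n = 1.08 m

Manning's equation rearranged: A R^(2/3) = nQ / (1·√S) = 0.013 × 5.22 / (√0.0008) = 2.399.
Try y = 1.31 m: A R^(2/3) = 4.015 — over.
Try y = 0.748 m: A R^(2/3) = 0.901 — short.
Try y = 1.08 m: A R^(2/3) = 2.399 — close enough.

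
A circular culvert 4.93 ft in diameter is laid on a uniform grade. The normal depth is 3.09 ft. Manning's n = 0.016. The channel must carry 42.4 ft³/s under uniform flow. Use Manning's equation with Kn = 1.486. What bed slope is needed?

For a circular section of diameter D = 4.93 ft at depth y = 3.09 ft, the central angle is θ = 2 arccos(1 − 2y/D) = 3.654 rad. Then A = (D²/8)(θ − sin θ) = 12.59 ft² and P = Dθ/2 = 9.008 ft.
Hydraulic radius R = A/P = 12.59/9.008 = 1.398 ft.
From Manning's equation, S = [nQ / (1.486 A R^(2/3))]² = [0.016 × 42.4 / (1.486 × 12.59 × 1.398^(2/3))]² = 0.000841.

S = 0.000841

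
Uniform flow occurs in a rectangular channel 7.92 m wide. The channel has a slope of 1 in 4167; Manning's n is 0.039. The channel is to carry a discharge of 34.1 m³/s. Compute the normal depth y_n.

y_n = 6.06 m

Manning's equation rearranged: A R^(2/3) = nQ / (1·√S) = 0.039 × 34.1 / (√0.00024) = 85.85.
Try y = 5.05 m: A R^(2/3) = 68.05 — short.
Try y = 6.06 m: A R^(2/3) = 85.91 — ≈ 85.85.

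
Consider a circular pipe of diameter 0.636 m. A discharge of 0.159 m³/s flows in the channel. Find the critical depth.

y_c = 0.252 m

At critical depth, Q² T / (g A³) = 1, i.e. A³/T = Q²/g = 0.159²/9.81 = 0.002577.
Trying y = 0.176 m: A³/T = 0.0006459 — too small.
Trying y = 0.313 m: A³/T = 0.005932 — too large.
Trying y = 0.252 m: A³/T = 0.002586 — matches.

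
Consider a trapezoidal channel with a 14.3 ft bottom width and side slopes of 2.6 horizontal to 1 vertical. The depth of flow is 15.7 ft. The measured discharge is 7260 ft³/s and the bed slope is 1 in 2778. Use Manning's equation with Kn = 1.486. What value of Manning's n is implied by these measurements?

n = 0.014

With bottom width b = 14.3 ft and side slope z = 2.6: A = (b + zy)y = (14.3 + 2.6×15.7)×15.7 = 865.4 ft²; P = b + 2y√(1+z²) = 14.3 + 2×15.7×2.786 = 101.8 ft.
Hydraulic radius R = A/P = 865.4/101.8 = 8.503 ft.
Rearranging Manning's equation: n = (1.486/Q) A R^(2/3) S^(1/2) = (1.486/7260) × 865.4 × 8.503^(2/3) × √0.00036 = 0.014.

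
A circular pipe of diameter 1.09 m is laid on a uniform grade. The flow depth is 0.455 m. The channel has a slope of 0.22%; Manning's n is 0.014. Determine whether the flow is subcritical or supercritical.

For a circular section of diameter D = 1.09 m at depth y = 0.455 m, the central angle is θ = 2 arccos(1 − 2y/D) = 2.81 rad. Then A = (D²/8)(θ − sin θ) = 0.3689 m² and P = Dθ/2 = 1.531 m.
Hydraulic radius R = A/P = 0.3689/1.531 = 0.2409 m.
V = (1/n) R^(2/3) √S = (1/0.014) × 0.2409^(2/3) × √0.0022 = 1.297 m/s. Hydraulic depth D_h = A/T = 0.3689/1.075 = 0.3432 m.
Froude number Fr = V/√(g·D_h) = 1.297/√(9.81×0.3432) = 0.707, which is less than 1, so the flow is subcritical.

subcritical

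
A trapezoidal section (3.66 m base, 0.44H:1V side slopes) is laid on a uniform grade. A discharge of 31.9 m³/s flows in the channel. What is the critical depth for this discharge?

y_c = 1.83 m

At critical depth, Q² T / (g A³) = 1, i.e. A³/T = Q²/g = 31.9²/9.81 = 103.7.
At y = 1.6 m: A³/T = 67.17 — short.
At y = 2.25 m: A³/T = 203.1 — over.
At y = 1.83 m: A³/T = 103.5 — matches.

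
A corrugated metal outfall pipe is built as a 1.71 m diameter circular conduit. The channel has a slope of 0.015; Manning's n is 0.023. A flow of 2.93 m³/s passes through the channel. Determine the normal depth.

Manning's equation rearranged: A R^(2/3) = nQ / (1·√S) = 0.023 × 2.93 / (√0.015) = 0.5502.
Try y = 0.951 m: A R^(2/3) = 0.7772 — too large.
Try y = 0.682 m: A R^(2/3) = 0.4368 — too small.
Try y = 0.775 m: A R^(2/3) = 0.5497 — close enough.

y_n = 0.775 m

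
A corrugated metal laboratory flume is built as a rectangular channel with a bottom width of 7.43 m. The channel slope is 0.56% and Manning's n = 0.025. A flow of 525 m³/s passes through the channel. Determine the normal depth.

y_n = 11.8 m

Manning's equation rearranged: A R^(2/3) = nQ / (1·√S) = 0.025 × 525 / (√0.0056) = 175.4.
Trying y = 13.2 m: A R^(2/3) = 199.4 — too large.
Trying y = 11.8 m: A R^(2/3) = 175.2 — close enough.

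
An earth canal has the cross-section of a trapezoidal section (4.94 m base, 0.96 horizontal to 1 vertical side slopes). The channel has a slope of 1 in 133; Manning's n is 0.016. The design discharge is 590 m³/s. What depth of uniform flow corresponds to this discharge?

Manning's equation rearranged: A R^(2/3) = nQ / (1·√S) = 0.016 × 590 / (√0.007519) = 108.9.
Try y = 3.85 m: A R^(2/3) = 55.03 — short.
Try y = 5.94 m: A R^(2/3) = 130.1 — over.
Try y = 5.44 m: A R^(2/3) = 108.8 — close enough.

y_n = 5.44 m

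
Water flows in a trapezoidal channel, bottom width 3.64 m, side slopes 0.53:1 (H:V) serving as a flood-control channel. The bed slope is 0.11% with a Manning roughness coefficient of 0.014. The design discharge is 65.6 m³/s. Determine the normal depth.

Manning's equation rearranged: A R^(2/3) = nQ / (1·√S) = 0.014 × 65.6 / (√0.0011) = 27.69.
Try y = 4.14 m: A R^(2/3) = 36.48 — high.
Try y = 3.55 m: A R^(2/3) = 27.69 — close enough.

y_n = 3.55 m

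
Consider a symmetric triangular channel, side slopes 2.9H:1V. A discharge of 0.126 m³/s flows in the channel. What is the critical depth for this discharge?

At critical depth, Q² T / (g A³) = 1, i.e. A³/T = Q²/g = 0.126²/9.81 = 0.001618.
Try y = 0.232 m: A³/T = 0.002826 — over.
Try y = 0.155 m: A³/T = 0.0003762 — short.
Try y = 0.208 m: A³/T = 0.001637 — matches.

y_c = 0.208 m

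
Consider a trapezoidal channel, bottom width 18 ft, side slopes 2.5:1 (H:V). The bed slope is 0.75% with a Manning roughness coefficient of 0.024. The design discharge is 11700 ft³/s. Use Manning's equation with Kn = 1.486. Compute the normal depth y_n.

y_n = 12.2 ft

Manning's equation rearranged: A R^(2/3) = nQ / (1.486·√S) = 0.024 × 11700 / (1.486 × √0.0075) = 2182.
Trying y = 14.4 ft: A R^(2/3) = 3146 — over.
Trying y = 8.55 ft: A R^(2/3) = 1018 — short.
Trying y = 12.2 ft: A R^(2/3) = 2179 — matches.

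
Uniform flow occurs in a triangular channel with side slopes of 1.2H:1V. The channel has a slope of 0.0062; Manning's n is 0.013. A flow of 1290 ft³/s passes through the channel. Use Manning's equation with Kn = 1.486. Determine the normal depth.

Manning's equation rearranged: A R^(2/3) = nQ / (1.486·√S) = 0.013 × 1290 / (1.486 × √0.0062) = 143.3.
Trying y = 6.53 ft: A R^(2/3) = 94.46 — low.
Trying y = 7.64 ft: A R^(2/3) = 143.6 — matches.

y_n = 7.64 ft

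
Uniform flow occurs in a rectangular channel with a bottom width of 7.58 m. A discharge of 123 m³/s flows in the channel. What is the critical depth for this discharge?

For a rectangular channel, critical depth y_c = (q²/g)^(1/3) where q = Q/b = 123/7.58 = 16.23 m²/s.
So y_c = (16.23²/9.81)^(1/3) = 2.99 m.

y_c = 2.99 m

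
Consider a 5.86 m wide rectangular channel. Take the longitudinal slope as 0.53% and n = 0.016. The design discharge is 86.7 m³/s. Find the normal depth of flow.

y_n = 2.62 m

Manning's equation rearranged: A R^(2/3) = nQ / (1·√S) = 0.016 × 86.7 / (√0.0053) = 19.05.
Try y = 2.85 m: A R^(2/3) = 21.34 — too large.
Try y = 1.86 m: A R^(2/3) = 11.88 — too small.
Try y = 2.62 m: A R^(2/3) = 19.06 — ≈ 19.05.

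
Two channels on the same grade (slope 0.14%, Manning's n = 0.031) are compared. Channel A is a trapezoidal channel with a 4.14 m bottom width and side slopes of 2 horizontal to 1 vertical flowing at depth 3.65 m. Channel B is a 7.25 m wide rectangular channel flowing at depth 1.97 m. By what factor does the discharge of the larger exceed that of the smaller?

Channel A: With bottom width b = 4.14 m and side slope z = 2: A = (b + zy)y = (4.14 + 2×3.65)×3.65 = 41.76 m²; P = b + 2y√(1+z²) = 4.14 + 2×3.65×2.236 = 20.46 m. Hydraulic radius R = A/P = 41.76/20.46 = 2.041 m. Q_A = (1/0.031)·41.76·2.041^(2/3)·√0.0014 = 81.08 m³/s.
Channel B: Flow area A = b·y = 7.25 × 1.97 = 14.28 m². Wetted perimeter P = b + 2y = 7.25 + 2×1.97 = 11.19 m. Hydraulic radius R = A/P = 14.28/11.19 = 1.276 m. Q_B = (1/0.031)·14.28·1.276^(2/3)·√0.0014 = 20.28 m³/s.
The larger discharge is 81.08 m³/s and the smaller is 20.28 m³/s; the ratio is 4.

4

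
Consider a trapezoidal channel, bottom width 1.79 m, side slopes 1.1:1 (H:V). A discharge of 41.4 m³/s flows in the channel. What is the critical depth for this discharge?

At critical depth, Q² T / (g A³) = 1, i.e. A³/T = Q²/g = 41.4²/9.81 = 174.7.
Try y = 1.81 m: A³/T = 55.53 — short.
Try y = 2.98 m: A³/T = 412.7 — over.
Try y = 2.42 m: A³/T = 175.8 — close enough.

y_c = 2.42 m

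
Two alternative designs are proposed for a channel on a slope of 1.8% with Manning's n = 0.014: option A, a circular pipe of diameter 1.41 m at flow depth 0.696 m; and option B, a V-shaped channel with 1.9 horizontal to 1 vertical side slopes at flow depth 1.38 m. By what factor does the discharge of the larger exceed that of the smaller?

Channel A: For a circular section of diameter D = 1.41 m at depth y = 0.696 m, the central angle is θ = 2 arccos(1 − 2y/D) = 3.116 rad. Then A = (D²/8)(θ − sin θ) = 0.768 m² and P = Dθ/2 = 2.197 m. Hydraulic radius R = A/P = 0.768/2.197 = 0.3496 m. Q_A = (1/0.014)·0.768·0.3496^(2/3)·√0.018 = 3.653 m³/s.
Channel B: For a triangular section with side slope z = 1.9: A = zy² = 1.9×1.38² = 3.618 m²; P = 2y√(1+z²) = 2×1.38×2.147 = 5.926 m. Hydraulic radius R = A/P = 3.618/5.926 = 0.6106 m. Q_B = (1/0.014)·3.618·0.6106^(2/3)·√0.018 = 24.96 m³/s.
The larger discharge is 24.96 m³/s and the smaller is 3.653 m³/s; the ratio is 6.83.

6.83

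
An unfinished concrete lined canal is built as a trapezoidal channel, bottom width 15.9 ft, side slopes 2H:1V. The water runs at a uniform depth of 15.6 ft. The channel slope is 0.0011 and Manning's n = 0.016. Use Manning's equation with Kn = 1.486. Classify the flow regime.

subcritical

With bottom width b = 15.9 ft and side slope z = 2: A = (b + zy)y = (15.9 + 2×15.6)×15.6 = 734.8 ft²; P = b + 2y√(1+z²) = 15.9 + 2×15.6×2.236 = 85.67 ft.
Hydraulic radius R = A/P = 734.8/85.67 = 8.577 ft.
V = (1.486/n) R^(2/3) √S = (1.486/0.016) × 8.577^(2/3) × √0.0011 = 12.91 ft/s. Hydraulic depth D_h = A/T = 734.8/78.3 = 9.384 ft.
Froude number Fr = V/√(g·D_h) = 12.91/√(32.2×9.384) = 0.743, which is less than 1, so the flow is subcritical.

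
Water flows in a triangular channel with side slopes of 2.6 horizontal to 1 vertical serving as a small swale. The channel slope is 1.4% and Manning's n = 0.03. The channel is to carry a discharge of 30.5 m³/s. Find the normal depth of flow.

y_n = 1.82 m

Manning's equation rearranged: A R^(2/3) = nQ / (1·√S) = 0.03 × 30.5 / (√0.014) = 7.733.
Trying y = 2 m: A R^(2/3) = 9.933 — high.
Trying y = 1.54 m: A R^(2/3) = 4.947 — low.
Trying y = 1.82 m: A R^(2/3) = 7.724 — ≈ 7.733.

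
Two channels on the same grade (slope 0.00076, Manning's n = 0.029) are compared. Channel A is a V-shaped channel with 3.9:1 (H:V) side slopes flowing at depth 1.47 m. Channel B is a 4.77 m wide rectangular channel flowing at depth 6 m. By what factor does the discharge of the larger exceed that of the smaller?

Channel A: For a triangular section with side slope z = 3.9: A = zy² = 3.9×1.47² = 8.428 m²; P = 2y√(1+z²) = 2×1.47×4.026 = 11.84 m. Hydraulic radius R = A/P = 8.428/11.84 = 0.712 m. Q_A = (1/0.029)·8.428·0.712^(2/3)·√0.00076 = 6.388 m³/s.
Channel B: Flow area A = b·y = 4.77 × 6 = 28.62 m². Wetted perimeter P = b + 2y = 4.77 + 2×6 = 16.77 m. Hydraulic radius R = A/P = 28.62/16.77 = 1.707 m. Q_B = (1/0.029)·28.62·1.707^(2/3)·√0.00076 = 38.85 m³/s.
The larger discharge is 38.85 m³/s and the smaller is 6.388 m³/s; the ratio is 6.08.

6.08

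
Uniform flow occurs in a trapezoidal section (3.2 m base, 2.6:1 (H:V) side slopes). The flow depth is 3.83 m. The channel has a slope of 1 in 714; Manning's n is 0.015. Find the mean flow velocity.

With bottom width b = 3.2 m and side slope z = 2.6: A = (b + zy)y = (3.2 + 2.6×3.83)×3.83 = 50.4 m²; P = b + 2y√(1+z²) = 3.2 + 2×3.83×2.786 = 24.54 m.
Hydraulic radius R = A/P = 50.4/24.54 = 2.054 m.
From Manning's equation, V = (1/n) R^(2/3) S^(1/2) = (1/0.015) × 2.054^(2/3) × 0.001401^(1/2) = 4.03 m/s.

V = 4.03 m/s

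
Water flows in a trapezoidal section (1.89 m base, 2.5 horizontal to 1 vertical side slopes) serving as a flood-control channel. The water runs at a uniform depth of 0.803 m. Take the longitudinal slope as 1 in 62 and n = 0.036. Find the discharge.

With bottom width b = 1.89 m and side slope z = 2.5: A = (b + zy)y = (1.89 + 2.5×0.803)×0.803 = 3.13 m²; P = b + 2y√(1+z²) = 1.89 + 2×0.803×2.693 = 6.214 m.
Hydraulic radius R = A/P = 3.13/6.214 = 0.5036 m.
Manning's equation: Q = (1/n) A R^(2/3) S^(1/2) = (1/0.036) × 3.13 × 0.5036^(2/3) × 0.01613^(1/2) = 6.99 m³/s.

Q = 6.99 m³/s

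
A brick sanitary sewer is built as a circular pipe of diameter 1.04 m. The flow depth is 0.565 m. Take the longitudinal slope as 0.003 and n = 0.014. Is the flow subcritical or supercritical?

For a circular section of diameter D = 1.04 m at depth y = 0.565 m, the central angle is θ = 2 arccos(1 − 2y/D) = 3.315 rad. Then A = (D²/8)(θ − sin θ) = 0.4715 m² and P = Dθ/2 = 1.724 m.
Hydraulic radius R = A/P = 0.4715/1.724 = 0.2735 m.
V = (1/n) R^(2/3) √S = (1/0.014) × 0.2735^(2/3) × √0.003 = 1.649 m/s. Hydraulic depth D_h = A/T = 0.4715/1.036 = 0.4551 m.
Froude number Fr = V/√(g·D_h) = 1.649/√(9.81×0.4551) = 0.78, which is less than 1, so the flow is subcritical.

subcritical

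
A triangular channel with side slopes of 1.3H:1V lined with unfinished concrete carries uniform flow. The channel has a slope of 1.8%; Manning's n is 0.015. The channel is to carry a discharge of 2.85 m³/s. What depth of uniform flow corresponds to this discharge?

y_n = 0.744 m

Manning's equation rearranged: A R^(2/3) = nQ / (1·√S) = 0.015 × 2.85 / (√0.018) = 0.3186.
Trying y = 0.871 m: A R^(2/3) = 0.4853 — too large.
Trying y = 0.591 m: A R^(2/3) = 0.1725 — too small.
Trying y = 0.744 m: A R^(2/3) = 0.3188 — matches.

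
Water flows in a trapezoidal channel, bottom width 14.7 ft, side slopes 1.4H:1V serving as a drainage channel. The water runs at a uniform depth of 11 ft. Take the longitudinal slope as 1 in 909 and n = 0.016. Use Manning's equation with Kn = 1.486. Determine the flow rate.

With bottom width b = 14.7 ft and side slope z = 1.4: A = (b + zy)y = (14.7 + 1.4×11)×11 = 331.1 ft²; P = b + 2y√(1+z²) = 14.7 + 2×11×1.72 = 52.55 ft.
Hydraulic radius R = A/P = 331.1/52.55 = 6.301 ft.
Manning's equation: Q = (1.486/n) A R^(2/3) S^(1/2) = (1.486/0.016) × 331.1 × 6.301^(2/3) × 0.0011^(1/2) = 3480 ft³/s.

Q = 3480 ft³/s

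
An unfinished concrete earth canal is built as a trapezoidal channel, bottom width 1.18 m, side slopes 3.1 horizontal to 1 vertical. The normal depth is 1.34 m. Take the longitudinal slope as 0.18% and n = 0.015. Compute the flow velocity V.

V = 2.27 m/s

With bottom width b = 1.18 m and side slope z = 3.1: A = (b + zy)y = (1.18 + 3.1×1.34)×1.34 = 7.148 m²; P = b + 2y√(1+z²) = 1.18 + 2×1.34×3.257 = 9.91 m.
Hydraulic radius R = A/P = 7.148/9.91 = 0.7213 m.
From Manning's equation, V = (1/n) R^(2/3) S^(1/2) = (1/0.015) × 0.7213^(2/3) × 0.0018^(1/2) = 2.27 m/s.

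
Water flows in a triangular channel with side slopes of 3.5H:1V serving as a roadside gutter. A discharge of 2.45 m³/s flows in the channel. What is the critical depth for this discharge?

At critical depth, Q² T / (g A³) = 1, i.e. A³/T = Q²/g = 2.45²/9.81 = 0.6119.
At y = 0.511 m: A³/T = 0.2134 — low.
At y = 0.795 m: A³/T = 1.945 — high.
At y = 0.631 m: A³/T = 0.6127 — close enough.

y_c = 0.631 m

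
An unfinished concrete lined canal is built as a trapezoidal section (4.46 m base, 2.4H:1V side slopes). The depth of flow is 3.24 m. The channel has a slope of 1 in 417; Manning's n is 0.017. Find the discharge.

Q = 173 m³/s

With bottom width b = 4.46 m and side slope z = 2.4: A = (b + zy)y = (4.46 + 2.4×3.24)×3.24 = 39.64 m²; P = b + 2y√(1+z²) = 4.46 + 2×3.24×2.6 = 21.31 m.
Hydraulic radius R = A/P = 39.64/21.31 = 1.861 m.
Manning's equation: Q = (1/n) A R^(2/3) S^(1/2) = (1/0.017) × 39.64 × 1.861^(2/3) × 0.002398^(1/2) = 173 m³/s.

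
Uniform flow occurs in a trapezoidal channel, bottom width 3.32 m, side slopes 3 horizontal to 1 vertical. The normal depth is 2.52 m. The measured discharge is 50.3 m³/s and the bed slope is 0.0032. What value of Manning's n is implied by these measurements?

With bottom width b = 3.32 m and side slope z = 3: A = (b + zy)y = (3.32 + 3×2.52)×2.52 = 27.42 m²; P = b + 2y√(1+z²) = 3.32 + 2×2.52×3.162 = 19.26 m.
Hydraulic radius R = A/P = 27.42/19.26 = 1.424 m.
Rearranging Manning's equation: n = (1/Q) A R^(2/3) S^(1/2) = (1/50.3) × 27.42 × 1.424^(2/3) × √0.0032 = 0.039.

n = 0.039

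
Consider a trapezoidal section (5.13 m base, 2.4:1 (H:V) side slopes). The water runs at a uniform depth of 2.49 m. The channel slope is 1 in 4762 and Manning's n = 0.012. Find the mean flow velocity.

With bottom width b = 5.13 m and side slope z = 2.4: A = (b + zy)y = (5.13 + 2.4×2.49)×2.49 = 27.65 m²; P = b + 2y√(1+z²) = 5.13 + 2×2.49×2.6 = 18.08 m.
Hydraulic radius R = A/P = 27.65/18.08 = 1.53 m.
From Manning's equation, V = (1/n) R^(2/3) S^(1/2) = (1/0.012) × 1.53^(2/3) × 0.00021^(1/2) = 1.6 m/s.

V = 1.6 m/s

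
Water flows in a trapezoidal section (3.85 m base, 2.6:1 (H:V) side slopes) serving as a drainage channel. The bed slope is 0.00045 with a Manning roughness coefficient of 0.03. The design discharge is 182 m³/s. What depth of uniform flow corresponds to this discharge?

y_n = 6.08 m

Manning's equation rearranged: A R^(2/3) = nQ / (1·√S) = 0.03 × 182 / (√0.00045) = 257.4.
Try y = 6.86 m: A R^(2/3) = 345.3 — too large.
Try y = 5.08 m: A R^(2/3) = 167.8 — too small.
Try y = 6.08 m: A R^(2/3) = 257.8 — ≈ 257.4.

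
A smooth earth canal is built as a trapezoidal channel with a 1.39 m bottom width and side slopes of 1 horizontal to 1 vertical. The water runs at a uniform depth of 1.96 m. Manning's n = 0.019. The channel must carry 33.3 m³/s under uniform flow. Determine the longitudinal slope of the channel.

S = 0.00998

With bottom width b = 1.39 m and side slope z = 1: A = (b + zy)y = (1.39 + 1×1.96)×1.96 = 6.566 m²; P = b + 2y√(1+z²) = 1.39 + 2×1.96×1.414 = 6.934 m.
Hydraulic radius R = A/P = 6.566/6.934 = 0.947 m.
From Manning's equation, S = [nQ / (1 A R^(2/3))]² = [0.019 × 33.3 / (1 × 6.566 × 0.947^(2/3))]² = 0.00998.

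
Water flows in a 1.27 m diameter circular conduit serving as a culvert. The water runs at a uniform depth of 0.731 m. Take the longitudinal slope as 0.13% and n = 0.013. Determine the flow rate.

For a circular section of diameter D = 1.27 m at depth y = 0.731 m, the central angle is θ = 2 arccos(1 − 2y/D) = 3.445 rad. Then A = (D²/8)(θ − sin θ) = 0.7548 m² and P = Dθ/2 = 2.188 m.
Hydraulic radius R = A/P = 0.7548/2.188 = 0.345 m.
Manning's equation: Q = (1/n) A R^(2/3) S^(1/2) = (1/0.013) × 0.7548 × 0.345^(2/3) × 0.0013^(1/2) = 1.03 m³/s.

Q = 1.03 m³/s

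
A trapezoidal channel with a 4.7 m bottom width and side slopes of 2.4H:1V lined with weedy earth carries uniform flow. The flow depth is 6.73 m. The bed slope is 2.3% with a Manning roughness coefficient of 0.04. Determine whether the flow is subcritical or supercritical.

With bottom width b = 4.7 m and side slope z = 2.4: A = (b + zy)y = (4.7 + 2.4×6.73)×6.73 = 140.3 m²; P = b + 2y√(1+z²) = 4.7 + 2×6.73×2.6 = 39.7 m.
Hydraulic radius R = A/P = 140.3/39.7 = 3.535 m.
V = (1/n) R^(2/3) √S = (1/0.04) × 3.535^(2/3) × √0.023 = 8.799 m/s. Hydraulic depth D_h = A/T = 140.3/37 = 3.792 m.
Froude number Fr = V/√(g·D_h) = 8.799/√(9.81×3.792) = 1.44, which is greater than 1, so the flow is supercritical.

supercritical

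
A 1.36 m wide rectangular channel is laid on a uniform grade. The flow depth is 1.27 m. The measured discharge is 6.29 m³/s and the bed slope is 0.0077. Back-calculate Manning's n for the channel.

Flow area A = b·y = 1.36 × 1.27 = 1.727 m². Wetted perimeter P = b + 2y = 1.36 + 2×1.27 = 3.9 m.
Hydraulic radius R = A/P = 1.727/3.9 = 0.4429 m.
Rearranging Manning's equation: n = (1/Q) A R^(2/3) S^(1/2) = (1/6.29) × 1.727 × 0.4429^(2/3) × √0.0077 = 0.014.

n = 0.014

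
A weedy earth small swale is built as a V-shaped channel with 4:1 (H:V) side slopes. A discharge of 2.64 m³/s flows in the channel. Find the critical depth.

At critical depth, Q² T / (g A³) = 1, i.e. A³/T = Q²/g = 2.64²/9.81 = 0.7105.
Try y = 0.747 m: A³/T = 1.861 — too large.
Try y = 0.519 m: A³/T = 0.3012 — too small.
Try y = 0.616 m: A³/T = 0.7096 — ≈ 0.7105.

y_c = 0.616 m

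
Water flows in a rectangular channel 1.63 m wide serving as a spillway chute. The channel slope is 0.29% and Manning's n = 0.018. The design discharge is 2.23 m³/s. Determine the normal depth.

Manning's equation rearranged: A R^(2/3) = nQ / (1·√S) = 0.018 × 2.23 / (√0.0029) = 0.7454.
Try y = 0.915 m: A R^(2/3) = 0.8511 — over.
Try y = 0.742 m: A R^(2/3) = 0.6438 — short.
Try y = 0.828 m: A R^(2/3) = 0.7457 — close enough.

y_n = 0.828 m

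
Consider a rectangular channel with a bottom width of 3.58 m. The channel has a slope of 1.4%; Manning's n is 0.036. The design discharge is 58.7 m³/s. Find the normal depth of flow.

Manning's equation rearranged: A R^(2/3) = nQ / (1·√S) = 0.036 × 58.7 / (√0.014) = 17.86.
Trying y = 4.91 m: A R^(2/3) = 21.06 — over.
Trying y = 2.96 m: A R^(2/3) = 11.4 — short.
Trying y = 4.27 m: A R^(2/3) = 17.84 — matches.

y_n = 4.27 m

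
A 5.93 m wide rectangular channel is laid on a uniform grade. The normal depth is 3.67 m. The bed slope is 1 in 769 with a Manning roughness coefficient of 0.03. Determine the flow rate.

Flow area A = b·y = 5.93 × 3.67 = 21.76 m². Wetted perimeter P = b + 2y = 5.93 + 2×3.67 = 13.27 m.
Hydraulic radius R = A/P = 21.76/13.27 = 1.64 m.
Manning's equation: Q = (1/n) A R^(2/3) S^(1/2) = (1/0.03) × 21.76 × 1.64^(2/3) × 0.0013^(1/2) = 36.4 m³/s.

Q = 36.4 m³/s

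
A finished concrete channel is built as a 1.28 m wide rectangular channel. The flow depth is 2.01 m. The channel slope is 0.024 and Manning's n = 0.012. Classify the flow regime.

Flow area A = b·y = 1.28 × 2.01 = 2.573 m². Wetted perimeter P = b + 2y = 1.28 + 2×2.01 = 5.3 m.
Hydraulic radius R = A/P = 2.573/5.3 = 0.4854 m.
V = (1/n) R^(2/3) √S = (1/0.012) × 0.4854^(2/3) × √0.024 = 7.974 m/s. Hydraulic depth D_h = A/T = 2.573/1.28 = 2.01 m.
Froude number Fr = V/√(g·D_h) = 7.974/√(9.81×2.01) = 1.8, which is greater than 1, so the flow is supercritical.

supercritical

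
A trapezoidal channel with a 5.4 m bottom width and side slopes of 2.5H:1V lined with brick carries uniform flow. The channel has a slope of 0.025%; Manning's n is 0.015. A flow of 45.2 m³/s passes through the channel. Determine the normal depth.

Manning's equation rearranged: A R^(2/3) = nQ / (1·√S) = 0.015 × 45.2 / (√0.00025) = 42.88.
Try y = 3.15 m: A R^(2/3) = 63.47 — high.
Try y = 2.1 m: A R^(2/3) = 27.16 — low.
Try y = 2.62 m: A R^(2/3) = 42.92 — matches.

y_n = 2.62 m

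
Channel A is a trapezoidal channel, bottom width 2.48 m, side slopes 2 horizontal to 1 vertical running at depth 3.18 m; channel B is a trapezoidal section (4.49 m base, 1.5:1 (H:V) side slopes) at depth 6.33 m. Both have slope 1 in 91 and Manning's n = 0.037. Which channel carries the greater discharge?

channel B

Channel A: With bottom width b = 2.48 m and side slope z = 2: A = (b + zy)y = (2.48 + 2×3.18)×3.18 = 28.11 m²; P = b + 2y√(1+z²) = 2.48 + 2×3.18×2.236 = 16.7 m. Hydraulic radius R = A/P = 28.11/16.7 = 1.683 m. Q_A = (1/0.037)·28.11·1.683^(2/3)·√0.01099 = 112.7 m³/s.
Channel B: With bottom width b = 4.49 m and side slope z = 1.5: A = (b + zy)y = (4.49 + 1.5×6.33)×6.33 = 88.53 m²; P = b + 2y√(1+z²) = 4.49 + 2×6.33×1.803 = 27.31 m. Hydraulic radius R = A/P = 88.53/27.31 = 3.241 m. Q_B = (1/0.037)·88.53·3.241^(2/3)·√0.01099 = 549.3 m³/s.
Q_A = 112.7 m³/s vs Q_B = 549.3 m³/s, so channel B carries more.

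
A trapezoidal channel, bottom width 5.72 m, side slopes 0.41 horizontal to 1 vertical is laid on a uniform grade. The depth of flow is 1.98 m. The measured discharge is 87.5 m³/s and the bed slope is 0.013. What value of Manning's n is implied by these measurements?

With bottom width b = 5.72 m and side slope z = 0.41: A = (b + zy)y = (5.72 + 0.41×1.98)×1.98 = 12.93 m²; P = b + 2y√(1+z²) = 5.72 + 2×1.98×1.081 = 10 m.
Hydraulic radius R = A/P = 12.93/10 = 1.293 m.
Rearranging Manning's equation: n = (1/Q) A R^(2/3) S^(1/2) = (1/87.5) × 12.93 × 1.293^(2/3) × √0.013 = 0.02.

n = 0.02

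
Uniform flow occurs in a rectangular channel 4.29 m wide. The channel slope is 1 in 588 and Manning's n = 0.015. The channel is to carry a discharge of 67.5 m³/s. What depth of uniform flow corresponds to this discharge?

Manning's equation rearranged: A R^(2/3) = nQ / (1·√S) = 0.015 × 67.5 / (√0.001701) = 24.55.
At y = 3.05 m: A R^(2/3) = 15.26 — too small.
At y = 5.18 m: A R^(2/3) = 29.34 — too large.
At y = 4.47 m: A R^(2/3) = 24.56 — close enough.

y_n = 4.47 m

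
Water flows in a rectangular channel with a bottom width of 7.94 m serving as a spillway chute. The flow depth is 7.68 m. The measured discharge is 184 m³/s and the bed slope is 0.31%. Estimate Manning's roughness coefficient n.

n = 0.035

Flow area A = b·y = 7.94 × 7.68 = 60.98 m². Wetted perimeter P = b + 2y = 7.94 + 2×7.68 = 23.3 m.
Hydraulic radius R = A/P = 60.98/23.3 = 2.617 m.
Rearranging Manning's equation: n = (1/Q) A R^(2/3) S^(1/2) = (1/184) × 60.98 × 2.617^(2/3) × √0.0031 = 0.035.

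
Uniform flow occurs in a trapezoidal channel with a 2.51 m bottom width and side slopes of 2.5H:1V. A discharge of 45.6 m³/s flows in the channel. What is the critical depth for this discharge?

y_c = 1.89 m

At critical depth, Q² T / (g A³) = 1, i.e. A³/T = Q²/g = 45.6²/9.81 = 212.
At y = 2.41 m: A³/T = 597.7 — too large.
At y = 1.68 m: A³/T = 131.3 — too small.
At y = 1.89 m: A³/T = 213.8 — matches.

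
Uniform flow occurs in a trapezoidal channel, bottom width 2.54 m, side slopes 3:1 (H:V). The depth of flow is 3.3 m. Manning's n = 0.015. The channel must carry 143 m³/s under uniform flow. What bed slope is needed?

S = 0.00129

With bottom width b = 2.54 m and side slope z = 3: A = (b + zy)y = (2.54 + 3×3.3)×3.3 = 41.05 m²; P = b + 2y√(1+z²) = 2.54 + 2×3.3×3.162 = 23.41 m.
Hydraulic radius R = A/P = 41.05/23.41 = 1.754 m.
From Manning's equation, S = [nQ / (1 A R^(2/3))]² = [0.015 × 143 / (1 × 41.05 × 1.754^(2/3))]² = 0.00129.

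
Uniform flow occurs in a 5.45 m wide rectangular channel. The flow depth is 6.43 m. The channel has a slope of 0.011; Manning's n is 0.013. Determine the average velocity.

Flow area A = b·y = 5.45 × 6.43 = 35.04 m². Wetted perimeter P = b + 2y = 5.45 + 2×6.43 = 18.31 m.
Hydraulic radius R = A/P = 35.04/18.31 = 1.914 m.
From Manning's equation, V = (1/n) R^(2/3) S^(1/2) = (1/0.013) × 1.914^(2/3) × 0.011^(1/2) = 12.4 m/s.

V = 12.4 m/s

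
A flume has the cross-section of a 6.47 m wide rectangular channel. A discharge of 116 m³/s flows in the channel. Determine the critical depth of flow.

y_c = 3.2 m

For a rectangular channel, critical depth y_c = (q²/g)^(1/3) where q = Q/b = 116/6.47 = 17.93 m²/s.
So y_c = (17.93²/9.81)^(1/3) = 3.2 m.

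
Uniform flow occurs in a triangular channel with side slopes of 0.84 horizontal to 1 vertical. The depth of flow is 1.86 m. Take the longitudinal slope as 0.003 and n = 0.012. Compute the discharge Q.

For a triangular section with side slope z = 0.84: A = zy² = 0.84×1.86² = 2.906 m²; P = 2y√(1+z²) = 2×1.86×1.306 = 4.858 m.
Hydraulic radius R = A/P = 2.906/4.858 = 0.5982 m.
Manning's equation: Q = (1/n) A R^(2/3) S^(1/2) = (1/0.012) × 2.906 × 0.5982^(2/3) × 0.003^(1/2) = 9.42 m³/s.

Q = 9.42 m³/s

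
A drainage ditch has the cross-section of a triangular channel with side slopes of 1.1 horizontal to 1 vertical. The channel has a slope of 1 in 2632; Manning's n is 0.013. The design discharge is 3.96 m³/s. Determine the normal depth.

y_n = 1.78 m

Manning's equation rearranged: A R^(2/3) = nQ / (1·√S) = 0.013 × 3.96 / (√0.0003799) = 2.641.
Trying y = 2.15 m: A R^(2/3) = 4.365 — too large.
Trying y = 1.25 m: A R^(2/3) = 1.028 — too small.
Trying y = 1.78 m: A R^(2/3) = 2.638 — ≈ 2.641.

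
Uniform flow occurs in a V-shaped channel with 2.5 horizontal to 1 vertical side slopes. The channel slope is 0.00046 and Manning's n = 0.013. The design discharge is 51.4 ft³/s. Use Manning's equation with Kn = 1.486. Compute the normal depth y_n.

Manning's equation rearranged: A R^(2/3) = nQ / (1.486·√S) = 0.013 × 51.4 / (1.486 × √0.00046) = 20.97.
Trying y = 2.27 ft: A R^(2/3) = 13.34 — low.
Trying y = 2.69 ft: A R^(2/3) = 20.98 — ≈ 20.97.

y_n = 2.69 ft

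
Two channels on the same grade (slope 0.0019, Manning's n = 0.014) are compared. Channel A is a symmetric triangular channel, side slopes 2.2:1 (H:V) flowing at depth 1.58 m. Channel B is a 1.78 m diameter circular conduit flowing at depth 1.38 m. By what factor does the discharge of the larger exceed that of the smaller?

3.21

Channel A: For a triangular section with side slope z = 2.2: A = zy² = 2.2×1.58² = 5.492 m²; P = 2y√(1+z²) = 2×1.58×2.417 = 7.636 m. Hydraulic radius R = A/P = 5.492/7.636 = 0.7192 m. Q_A = (1/0.014)·5.492·0.7192^(2/3)·√0.0019 = 13.73 m³/s.
Channel B: For a circular section of diameter D = 1.78 m at depth y = 1.38 m, the central angle is θ = 2 arccos(1 − 2y/D) = 4.308 rad. Then A = (D²/8)(θ − sin θ) = 2.07 m² and P = Dθ/2 = 3.834 m. Hydraulic radius R = A/P = 2.07/3.834 = 0.54 m. Q_B = (1/0.014)·2.07·0.54^(2/3)·√0.0019 = 4.274 m³/s.
The larger discharge is 13.73 m³/s and the smaller is 4.274 m³/s; the ratio is 3.21.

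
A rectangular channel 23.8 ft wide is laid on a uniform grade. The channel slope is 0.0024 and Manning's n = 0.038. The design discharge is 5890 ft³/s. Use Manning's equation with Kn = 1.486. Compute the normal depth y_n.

y_n = 30.8 ft

Manning's equation rearranged: A R^(2/3) = nQ / (1.486·√S) = 0.038 × 5890 / (1.486 × √0.0024) = 3074.
Try y = 24 ft: A R^(2/3) = 2276 — short.
Try y = 30.8 ft: A R^(2/3) = 3073 — matches.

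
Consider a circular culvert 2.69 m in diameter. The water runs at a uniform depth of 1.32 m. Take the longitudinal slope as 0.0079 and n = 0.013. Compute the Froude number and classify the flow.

For a circular section of diameter D = 2.69 m at depth y = 1.32 m, the central angle is θ = 2 arccos(1 − 2y/D) = 3.104 rad. Then A = (D²/8)(θ − sin θ) = 2.774 m² and P = Dθ/2 = 4.175 m.
Hydraulic radius R = A/P = 2.774/4.175 = 0.6644 m.
V = (1/n) R^(2/3) √S = (1/0.013) × 0.6644^(2/3) × √0.0079 = 5.206 m/s. Hydraulic depth D_h = A/T = 2.774/2.69 = 1.032 m.
Froude number Fr = V/√(g·D_h) = 5.206/√(9.81×1.032) = 1.64, which is greater than 1, so the flow is supercritical.

supercritical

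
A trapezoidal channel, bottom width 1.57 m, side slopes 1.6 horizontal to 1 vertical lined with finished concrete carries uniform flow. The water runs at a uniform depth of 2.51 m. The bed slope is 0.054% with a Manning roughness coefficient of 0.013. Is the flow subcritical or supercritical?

With bottom width b = 1.57 m and side slope z = 1.6: A = (b + zy)y = (1.57 + 1.6×2.51)×2.51 = 14.02 m²; P = b + 2y√(1+z²) = 1.57 + 2×2.51×1.887 = 11.04 m.
Hydraulic radius R = A/P = 14.02/11.04 = 1.27 m.
V = (1/n) R^(2/3) √S = (1/0.013) × 1.27^(2/3) × √0.00054 = 2.096 m/s. Hydraulic depth D_h = A/T = 14.02/9.602 = 1.46 m.
Froude number Fr = V/√(g·D_h) = 2.096/√(9.81×1.46) = 0.554, which is less than 1, so the flow is subcritical.

subcritical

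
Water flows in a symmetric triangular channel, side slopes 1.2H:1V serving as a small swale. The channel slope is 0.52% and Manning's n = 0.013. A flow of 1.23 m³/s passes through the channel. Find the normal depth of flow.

Manning's equation rearranged: A R^(2/3) = nQ / (1·√S) = 0.013 × 1.23 / (√0.0052) = 0.2217.
Trying y = 0.778 m: A R^(2/3) = 0.3247 — over.
Trying y = 0.545 m: A R^(2/3) = 0.1257 — short.
Trying y = 0.674 m: A R^(2/3) = 0.2214 — matches.

y_n = 0.674 m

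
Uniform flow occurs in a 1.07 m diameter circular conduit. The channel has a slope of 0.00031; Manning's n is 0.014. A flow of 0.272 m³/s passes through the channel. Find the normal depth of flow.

Manning's equation rearranged: A R^(2/3) = nQ / (1·√S) = 0.014 × 0.272 / (√0.00031) = 0.2163.
Trying y = 0.728 m: A R^(2/3) = 0.3009 — over.
Trying y = 0.408 m: A R^(2/3) = 0.1152 — short.
Trying y = 0.585 m: A R^(2/3) = 0.2165 — ≈ 0.2163.

y_n = 0.585 m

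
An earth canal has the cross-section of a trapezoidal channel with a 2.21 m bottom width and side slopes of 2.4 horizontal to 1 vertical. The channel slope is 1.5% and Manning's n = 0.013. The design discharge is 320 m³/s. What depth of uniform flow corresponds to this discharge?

Manning's equation rearranged: A R^(2/3) = nQ / (1·√S) = 0.013 × 320 / (√0.015) = 33.97.
Trying y = 3.61 m: A R^(2/3) = 59.6 — high.
Trying y = 2.36 m: A R^(2/3) = 21.94 — low.
Trying y = 2.85 m: A R^(2/3) = 34.02 — matches.

y_n = 2.85 m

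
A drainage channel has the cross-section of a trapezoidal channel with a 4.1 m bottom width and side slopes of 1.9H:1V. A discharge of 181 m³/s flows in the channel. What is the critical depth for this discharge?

At critical depth, Q² T / (g A³) = 1, i.e. A³/T = Q²/g = 181²/9.81 = 3340.
Try y = 4.5 m: A³/T = 8701 — high.
Try y = 3.17 m: A³/T = 2047 — low.
Try y = 3.58 m: A³/T = 3358 — ≈ 3340.

y_c = 3.58 m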